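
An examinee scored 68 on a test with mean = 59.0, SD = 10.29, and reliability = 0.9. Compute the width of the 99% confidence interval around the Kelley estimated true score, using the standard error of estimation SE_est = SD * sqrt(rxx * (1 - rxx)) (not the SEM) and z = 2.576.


True score estimate = 0.9*68 + 0.1*59.0 = 67.1
SE_est = SD * sqrt(rxx * (1 - rxx)) = 10.29 * sqrt(0.9 * 0.1) = 10.29 * sqrt(0.09) = 3.087
CI = T_est +/- z * SE_est, so width = 2 * z * SE_est = 2 * 2.576 * 3.087
Width = 15.9042

15.9042


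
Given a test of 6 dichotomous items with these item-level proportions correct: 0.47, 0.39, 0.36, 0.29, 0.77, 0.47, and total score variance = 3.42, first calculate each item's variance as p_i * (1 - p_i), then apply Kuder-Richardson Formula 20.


For each item, compute p_i * q_i:
  Item 1: 0.47 * 0.53 = 0.2491
  Item 2: 0.39 * 0.61 = 0.2379
  Item 3: 0.36 * 0.64 = 0.2304
  Item 4: 0.29 * 0.71 = 0.2059
  Item 5: 0.77 * 0.23 = 0.1771
  Item 6: 0.47 * 0.53 = 0.2491
Sum(p_i * q_i) = 0.2491 + 0.2379 + 0.2304 + 0.2059 + 0.1771 + 0.2491 = 1.3495
KR-20 = (k/(k-1)) * (1 - Sum(p_i*q_i) / Var_total)
= (6/5) * (1 - 1.3495/3.42)
= 1.2 * 0.6054
KR-20 = 0.7265

0.7265


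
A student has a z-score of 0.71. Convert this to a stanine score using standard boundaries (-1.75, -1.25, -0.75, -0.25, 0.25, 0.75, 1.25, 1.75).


Stanine boundaries: [-1.75, -1.25, -0.75, -0.25, 0.25, 0.75, 1.25, 1.75]
z = 0.71
Check each boundary:
  z >= -1.75 -> could be stanine 2
  z >= -1.25 -> could be stanine 3
  z >= -0.75 -> could be stanine 4
  z >= -0.25 -> could be stanine 5
  z >= 0.25 -> could be stanine 6
  z < 0.75
  z < 1.25
  z < 1.75
Highest qualifying boundary gives stanine = 6

6


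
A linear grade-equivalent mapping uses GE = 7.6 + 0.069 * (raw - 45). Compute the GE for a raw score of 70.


raw - median = 70 - 45 = 25
slope * diff = 0.069 * 25 = 1.725
GE = 7.6 + 1.725
GE = 9.325

9.325


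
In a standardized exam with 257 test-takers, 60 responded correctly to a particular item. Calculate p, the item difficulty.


Item difficulty p = number correct / total examinees
p = 60 / 257
p = 0.2335

0.2335


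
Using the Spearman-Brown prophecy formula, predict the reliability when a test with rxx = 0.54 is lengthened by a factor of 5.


r_new = (n * rxx) / (1 + (n-1) * rxx)
r_new = (5 * 0.54) / (1 + 4 * 0.54)
r_new = 2.7 / 3.16
r_new = 0.8544

0.8544


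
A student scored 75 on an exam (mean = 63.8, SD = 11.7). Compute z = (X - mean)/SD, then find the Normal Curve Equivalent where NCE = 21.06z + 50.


z = (X - mean) / SD = (75 - 63.8) / 11.7
z = 11.2 / 11.7
z = 0.9573
NCE = NCE = 21.06z + 50
Carry z at full precision (z = 11.2 / 11.7) into the conversion:
NCE = 21.06 * (11.2 / 11.7) + 50 = 235.872 / 11.7 + 50
NCE = 20.16 + 50
NCE = 70.16

70.16


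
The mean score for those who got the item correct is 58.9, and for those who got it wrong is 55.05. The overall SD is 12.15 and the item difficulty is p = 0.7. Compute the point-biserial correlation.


q = 1 - p = 0.3
rpb = ((M1 - M0) / SD) * sqrt(p * q)
rpb = ((58.9 - 55.05) / 12.15) * sqrt(0.7 * 0.3)
rpb = 0.1452

0.1452


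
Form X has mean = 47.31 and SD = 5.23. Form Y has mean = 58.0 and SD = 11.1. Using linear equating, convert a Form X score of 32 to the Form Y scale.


slope = SD_Y / SD_X = 11.1 / 5.23 ~ 2.1224
intercept = mean_Y - slope * mean_X = 58.0 - (11.1 / 5.23) * 47.31 ~ -42.4094
Y = slope * X + intercept. To avoid rounding drift from the rounded slope/intercept, evaluate the equivalent form Y = mean_Y + SD_Y * (X - mean_X) / SD_X at full precision:
Y = 58.0 + 11.1 * (32 - 47.31) / 5.23
Y = 58.0 - 11.1 * 15.31 / 5.23
Y = 58.0 - 169.941 / 5.23
Y = 58.0 - 32.4935
Y = 25.5065

25.5065


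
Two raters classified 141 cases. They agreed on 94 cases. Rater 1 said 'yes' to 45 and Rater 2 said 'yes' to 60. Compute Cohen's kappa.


P_o = 94/141 = 0.666667
P_e = (45*60 + 96*81) / 19881 = 0.526935
kappa = (P_o - P_e) / (1 - P_e)
kappa = (0.666667 - 0.526935) / (1 - 0.526935)
kappa = 0.2954

0.2954


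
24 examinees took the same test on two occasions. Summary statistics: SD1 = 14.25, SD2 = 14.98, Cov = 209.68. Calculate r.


r = cov(X,Y) / (SD_X * SD_Y)
r = 209.68 / (14.25 * 14.98)
r = 209.68 / 213.465
r = 0.9823

0.9823


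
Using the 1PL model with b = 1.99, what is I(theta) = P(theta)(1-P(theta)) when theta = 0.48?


P = 1/(1+exp(-(0.48-1.99))) = 0.1809
I = P*(1-P) = 0.1809 * 0.8191
I = 0.1482

0.1482


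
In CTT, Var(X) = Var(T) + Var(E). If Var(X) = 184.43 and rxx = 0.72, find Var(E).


var_true = rxx * var_obs = 0.72 * 184.43 = 132.7896
var_error = var_obs - var_true
var_error = 184.43 - 132.7896
var_error = 51.6404

51.6404


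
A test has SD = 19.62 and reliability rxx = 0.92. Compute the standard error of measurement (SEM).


SEM = SD * sqrt(1 - rxx)
SEM = 19.62 * sqrt(1 - 0.92)
SEM = 19.62 * sqrt(0.08) = 19.62 * 0.282843
SEM = 5.5494

5.5494


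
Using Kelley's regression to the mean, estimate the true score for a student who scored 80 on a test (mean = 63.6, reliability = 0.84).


T_est = rxx * X + (1 - rxx) * mean
T_est = 0.84 * 80 + 0.16 * 63.6
T_est = 67.2 + 10.176
T_est = 77.376

77.376


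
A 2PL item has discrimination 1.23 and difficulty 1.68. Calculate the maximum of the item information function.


For 2PL, max info at theta = b = 1.68
I_max = a^2 / 4 = 1.23^2 / 4
= 1.5129 / 4
I_max = 0.3782

0.3782


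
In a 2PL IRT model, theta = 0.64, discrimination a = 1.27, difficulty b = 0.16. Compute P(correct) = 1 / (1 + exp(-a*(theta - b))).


a*(theta - b) = 1.27 * (0.64 - 0.16) = 0.6096
exp(-0.6096) = 0.5436
P = 1 / (1 + 0.5436)
P = 0.6478

0.6478


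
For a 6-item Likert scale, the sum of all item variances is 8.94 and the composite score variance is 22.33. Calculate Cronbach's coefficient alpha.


alpha = (k/(k-1)) * (1 - sum(si^2)/s_total^2)
= (6/5) * (1 - 8.94/22.33)
alpha = 0.7196

0.7196


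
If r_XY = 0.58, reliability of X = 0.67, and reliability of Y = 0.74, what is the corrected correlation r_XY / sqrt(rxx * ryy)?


r_corrected = rxy / sqrt(rxx * ryy)
= 0.58 / sqrt(0.67 * 0.74)
= 0.58 / sqrt(0.4958)
= 0.58 / 0.704131
r_corrected = 0.8237

0.8237


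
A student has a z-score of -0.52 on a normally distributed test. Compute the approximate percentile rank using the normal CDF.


CDF(z) = 0.5 * (1 + erf(z/sqrt(2)))
erf(-0.3677) = -0.3969
CDF = 0.3015
Percentile rank = 0.3015 * 100 = 30.15

30.15


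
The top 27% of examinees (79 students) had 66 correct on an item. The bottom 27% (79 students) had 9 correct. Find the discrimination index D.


p_upper = 66/79 = 0.8354
p_lower = 9/79 = 0.1139
D = 0.8354 - 0.1139 = 0.7215

0.7215


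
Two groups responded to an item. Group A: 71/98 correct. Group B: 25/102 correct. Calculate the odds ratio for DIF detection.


Odds_A = 71/27 = 2.6296
Odds_B = 25/77 = 0.3247
OR = Odds_A / Odds_B = 2.6296 / 0.3247
Exactly, OR = (71 * 77) / (27 * 25) = 5467 / 675
OR = 8.0993

8.0993


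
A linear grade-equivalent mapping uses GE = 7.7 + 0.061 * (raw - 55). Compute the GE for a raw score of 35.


raw - median = 35 - 55 = -20
slope * diff = 0.061 * -20 = -1.22
GE = 7.7 + -1.22
GE = 6.48

6.48


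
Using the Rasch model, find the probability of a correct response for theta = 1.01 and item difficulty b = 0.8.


theta - b = 1.01 - 0.8 = 0.21
exp(-(theta - b)) = exp(-0.21) = 0.8106
P = 1 / (1 + 0.8106)
P = 0.5523

0.5523


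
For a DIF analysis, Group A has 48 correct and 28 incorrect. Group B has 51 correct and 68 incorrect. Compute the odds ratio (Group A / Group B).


Odds_A = 48/28 = 1.7143
Odds_B = 51/68 = 0.75
OR = Odds_A / Odds_B = 1.7143 / 0.75
Exactly, OR = (48 * 68) / (28 * 51) = 3264 / 1428
OR = 2.2857

2.2857


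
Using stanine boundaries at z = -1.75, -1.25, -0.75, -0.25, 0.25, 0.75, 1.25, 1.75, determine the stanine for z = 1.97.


Stanine boundaries: [-1.75, -1.25, -0.75, -0.25, 0.25, 0.75, 1.25, 1.75]
z = 1.97
Check each boundary:
  z >= -1.75 -> could be stanine 2
  z >= -1.25 -> could be stanine 3
  z >= -0.75 -> could be stanine 4
  z >= -0.25 -> could be stanine 5
  z >= 0.25 -> could be stanine 6
  z >= 0.75 -> could be stanine 7
  z >= 1.25 -> could be stanine 8
  z >= 1.75 -> could be stanine 9
Highest qualifying boundary gives stanine = 9

9


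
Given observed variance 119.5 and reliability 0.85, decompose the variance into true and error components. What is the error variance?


var_true = rxx * var_obs = 0.85 * 119.5 = 101.575
var_error = var_obs - var_true
var_error = 119.5 - 101.575
var_error = 17.925

17.925


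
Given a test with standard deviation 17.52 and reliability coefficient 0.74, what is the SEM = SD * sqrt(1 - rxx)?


SEM = SD * sqrt(1 - rxx)
SEM = 17.52 * sqrt(1 - 0.74)
SEM = 17.52 * sqrt(0.26) = 17.52 * 0.509902
SEM = 8.9335

8.9335


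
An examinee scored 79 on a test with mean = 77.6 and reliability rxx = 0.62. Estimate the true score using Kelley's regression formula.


T_est = rxx * X + (1 - rxx) * mean
T_est = 0.62 * 79 + 0.38 * 77.6
T_est = 48.98 + 29.488
T_est = 78.468

78.468


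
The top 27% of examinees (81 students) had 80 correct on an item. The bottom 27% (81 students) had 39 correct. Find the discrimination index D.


p_upper = 80/81 = 0.9877
p_lower = 39/81 = 0.4815
D = 0.9877 - 0.4815 = 0.5062

0.5062


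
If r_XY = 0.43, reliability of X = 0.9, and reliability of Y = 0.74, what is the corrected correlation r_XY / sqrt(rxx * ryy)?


r_corrected = rxy / sqrt(rxx * ryy)
= 0.43 / sqrt(0.9 * 0.74)
= 0.43 / sqrt(0.666)
= 0.43 / 0.816088
r_corrected = 0.5269

0.5269


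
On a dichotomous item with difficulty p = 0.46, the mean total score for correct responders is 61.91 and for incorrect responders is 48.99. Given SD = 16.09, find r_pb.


q = 1 - p = 0.54
rpb = ((M1 - M0) / SD) * sqrt(p * q)
rpb = ((61.91 - 48.99) / 16.09) * sqrt(0.46 * 0.54)
rpb = 0.4002

0.4002


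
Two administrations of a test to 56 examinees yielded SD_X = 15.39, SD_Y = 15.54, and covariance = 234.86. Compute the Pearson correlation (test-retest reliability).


r = cov(X,Y) / (SD_X * SD_Y)
r = 234.86 / (15.39 * 15.54)
r = 234.86 / 239.1606
r = 0.982

0.982


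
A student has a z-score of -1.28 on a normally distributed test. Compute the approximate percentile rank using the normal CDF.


CDF(z) = 0.5 * (1 + erf(z/sqrt(2)))
erf(-0.9051) = -0.7995
CDF = 0.1003
Percentile rank = 0.1003 * 100 = 10.03

10.03


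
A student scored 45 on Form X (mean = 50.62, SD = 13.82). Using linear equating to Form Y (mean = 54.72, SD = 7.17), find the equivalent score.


slope = SD_Y / SD_X = 7.17 / 13.82 ~ 0.5188
intercept = mean_Y - slope * mean_X = 54.72 - (7.17 / 13.82) * 50.62 ~ 28.4577
Y = slope * X + intercept. To avoid rounding drift from the rounded slope/intercept, evaluate the equivalent form Y = mean_Y + SD_Y * (X - mean_X) / SD_X at full precision:
Y = 54.72 + 7.17 * (45 - 50.62) / 13.82
Y = 54.72 - 7.17 * 5.62 / 13.82
Y = 54.72 - 40.2954 / 13.82
Y = 54.72 - 2.9157
Y = 51.8043

51.8043


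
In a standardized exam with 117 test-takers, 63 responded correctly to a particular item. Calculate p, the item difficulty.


Item difficulty p = number correct / total examinees
p = 63 / 117
p = 0.5385

0.5385


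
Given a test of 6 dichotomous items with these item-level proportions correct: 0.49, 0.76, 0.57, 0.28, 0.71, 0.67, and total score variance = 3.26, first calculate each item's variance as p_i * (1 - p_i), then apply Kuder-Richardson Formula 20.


For each item, compute p_i * q_i:
  Item 1: 0.49 * 0.51 = 0.2499
  Item 2: 0.76 * 0.24 = 0.1824
  Item 3: 0.57 * 0.43 = 0.2451
  Item 4: 0.28 * 0.72 = 0.2016
  Item 5: 0.71 * 0.29 = 0.2059
  Item 6: 0.67 * 0.33 = 0.2211
Sum(p_i * q_i) = 0.2499 + 0.1824 + 0.2451 + 0.2016 + 0.2059 + 0.2211 = 1.306
KR-20 = (k/(k-1)) * (1 - Sum(p_i*q_i) / Var_total)
= (6/5) * (1 - 1.306/3.26)
= 1.2 * 0.5994
KR-20 = 0.7193

0.7193


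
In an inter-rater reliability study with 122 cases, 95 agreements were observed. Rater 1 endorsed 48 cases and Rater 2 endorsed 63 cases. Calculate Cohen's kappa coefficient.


P_o = 95/122 = 0.778689
P_e = (48*63 + 74*59) / 14884 = 0.496506
kappa = (P_o - P_e) / (1 - P_e)
kappa = (0.778689 - 0.496506) / (1 - 0.496506)
kappa = 0.5604

0.5604


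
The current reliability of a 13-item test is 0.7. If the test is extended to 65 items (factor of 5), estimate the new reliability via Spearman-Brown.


r_new = (n * rxx) / (1 + (n-1) * rxx)
r_new = (5 * 0.7) / (1 + 4 * 0.7)
r_new = 3.5 / 3.8
r_new = 0.9211

0.9211


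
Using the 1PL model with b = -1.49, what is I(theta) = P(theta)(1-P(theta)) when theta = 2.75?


P = 1/(1+exp(-(2.75--1.49))) = 0.9858
I = P*(1-P) = 0.9858 * 0.0142
I = 0.014

0.014


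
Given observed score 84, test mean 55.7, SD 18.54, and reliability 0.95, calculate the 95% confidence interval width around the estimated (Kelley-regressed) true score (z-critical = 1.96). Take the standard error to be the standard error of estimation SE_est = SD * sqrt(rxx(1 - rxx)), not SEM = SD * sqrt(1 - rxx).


True score estimate = 0.95*84 + 0.05*55.7 = 82.585
SE_est = SD * sqrt(rxx * (1 - rxx)) = 18.54 * sqrt(0.95 * 0.05) = 18.54 * sqrt(0.0475) = 4.040699
CI = T_est +/- z * SE_est, so width = 2 * z * SE_est = 2 * 1.96 * 4.040699
Width = 15.8395

15.8395


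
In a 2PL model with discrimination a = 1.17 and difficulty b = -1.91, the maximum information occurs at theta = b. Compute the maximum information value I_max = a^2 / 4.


For 2PL, max info at theta = b = -1.91
I_max = a^2 / 4 = 1.17^2 / 4
= 1.3689 / 4
I_max = 0.3422

0.3422


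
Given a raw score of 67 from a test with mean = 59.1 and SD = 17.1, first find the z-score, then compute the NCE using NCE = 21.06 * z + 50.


z = (X - mean) / SD = (67 - 59.1) / 17.1
z = 7.9 / 17.1
z = 0.462
NCE = NCE = 21.06z + 50
Carry z at full precision (z = 7.9 / 17.1) into the conversion:
NCE = 21.06 * (7.9 / 17.1) + 50 = 166.374 / 17.1 + 50
NCE = 9.7295 + 50
NCE = 59.7295

59.7295


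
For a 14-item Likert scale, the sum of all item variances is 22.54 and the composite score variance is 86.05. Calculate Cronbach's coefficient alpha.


alpha = (k/(k-1)) * (1 - sum(si^2)/s_total^2)
= (14/13) * (1 - 22.54/86.05)
alpha = 0.7948

0.7948


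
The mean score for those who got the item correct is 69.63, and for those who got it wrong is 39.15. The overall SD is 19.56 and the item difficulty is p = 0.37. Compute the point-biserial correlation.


q = 1 - p = 0.63
rpb = ((M1 - M0) / SD) * sqrt(p * q)
rpb = ((69.63 - 39.15) / 19.56) * sqrt(0.37 * 0.63)
rpb = 0.7523

0.7523


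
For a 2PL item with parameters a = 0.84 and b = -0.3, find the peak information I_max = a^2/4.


For 2PL, max info at theta = b = -0.3
I_max = a^2 / 4 = 0.84^2 / 4
= 0.7056 / 4
I_max = 0.1764

0.1764


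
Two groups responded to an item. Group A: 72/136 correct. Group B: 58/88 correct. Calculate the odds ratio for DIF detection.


Odds_A = 72/64 = 1.125
Odds_B = 58/30 = 1.9333
OR = Odds_A / Odds_B = 1.125 / 1.9333
Exactly, OR = (72 * 30) / (64 * 58) = 2160 / 3712
OR = 0.5819

0.5819


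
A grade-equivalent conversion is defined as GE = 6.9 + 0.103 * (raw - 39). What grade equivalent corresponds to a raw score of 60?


raw - median = 60 - 39 = 21
slope * diff = 0.103 * 21 = 2.163
GE = 6.9 + 2.163
GE = 9.063

9.063


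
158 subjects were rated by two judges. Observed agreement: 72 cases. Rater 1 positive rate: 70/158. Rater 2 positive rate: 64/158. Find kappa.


P_o = 72/158 = 0.455696
P_e = (70*64 + 88*94) / 24964 = 0.510816
kappa = (P_o - P_e) / (1 - P_e)
kappa = (0.455696 - 0.510816) / (1 - 0.510816)
kappa = -0.1127

-0.1127


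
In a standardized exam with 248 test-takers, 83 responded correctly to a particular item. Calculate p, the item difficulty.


Item difficulty p = number correct / total examinees
p = 83 / 248
p = 0.3347

0.3347


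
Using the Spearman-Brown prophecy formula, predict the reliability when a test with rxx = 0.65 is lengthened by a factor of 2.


r_new = (n * rxx) / (1 + (n-1) * rxx)
r_new = (2 * 0.65) / (1 + 1 * 0.65)
r_new = 1.3 / 1.65
r_new = 0.7879

0.7879


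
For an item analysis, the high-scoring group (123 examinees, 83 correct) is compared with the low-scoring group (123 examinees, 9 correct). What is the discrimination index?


p_upper = 83/123 = 0.6748
p_lower = 9/123 = 0.0732
D = 0.6748 - 0.0732 = 0.6016

0.6016


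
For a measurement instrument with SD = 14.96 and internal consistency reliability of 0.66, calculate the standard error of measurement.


SEM = SD * sqrt(1 - rxx)
SEM = 14.96 * sqrt(1 - 0.66)
SEM = 14.96 * sqrt(0.34) = 14.96 * 0.583095
SEM = 8.7231

8.7231


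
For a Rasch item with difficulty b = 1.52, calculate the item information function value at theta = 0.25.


P = 1/(1+exp(-(0.25-1.52))) = 0.2193
I = P*(1-P) = 0.2193 * 0.7807
I = 0.1712

0.1712


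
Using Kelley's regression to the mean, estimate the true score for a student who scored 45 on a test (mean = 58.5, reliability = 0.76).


T_est = rxx * X + (1 - rxx) * mean
T_est = 0.76 * 45 + 0.24 * 58.5
T_est = 34.2 + 14.04
T_est = 48.24

48.24


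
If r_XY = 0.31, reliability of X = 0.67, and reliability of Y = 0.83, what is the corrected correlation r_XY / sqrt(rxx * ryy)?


r_corrected = rxy / sqrt(rxx * ryy)
= 0.31 / sqrt(0.67 * 0.83)
= 0.31 / sqrt(0.5561)
= 0.31 / 0.745721
r_corrected = 0.4157

0.4157


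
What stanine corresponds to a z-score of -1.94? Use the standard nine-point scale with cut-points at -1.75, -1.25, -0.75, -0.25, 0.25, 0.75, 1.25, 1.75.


Stanine boundaries: [-1.75, -1.25, -0.75, -0.25, 0.25, 0.75, 1.25, 1.75]
z = -1.94
Check each boundary:
  z < -1.75
  z < -1.25
  z < -0.75
  z < -0.25
  z < 0.25
  z < 0.75
  z < 1.25
  z < 1.75
Highest qualifying boundary gives stanine = 1

1


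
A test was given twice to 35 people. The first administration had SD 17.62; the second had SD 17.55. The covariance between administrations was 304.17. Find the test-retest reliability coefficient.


r = cov(X,Y) / (SD_X * SD_Y)
r = 304.17 / (17.62 * 17.55)
r = 304.17 / 309.231
r = 0.9836

0.9836


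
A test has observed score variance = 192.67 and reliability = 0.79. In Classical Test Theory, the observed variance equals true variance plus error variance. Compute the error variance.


var_true = rxx * var_obs = 0.79 * 192.67 = 152.2093
var_error = var_obs - var_true
var_error = 192.67 - 152.2093
var_error = 40.4607

40.4607


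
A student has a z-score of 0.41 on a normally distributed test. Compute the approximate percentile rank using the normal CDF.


CDF(z) = 0.5 * (1 + erf(z/sqrt(2)))
erf(0.2899) = 0.3182
CDF = 0.6591
Percentile rank = 0.6591 * 100 = 65.91

65.91


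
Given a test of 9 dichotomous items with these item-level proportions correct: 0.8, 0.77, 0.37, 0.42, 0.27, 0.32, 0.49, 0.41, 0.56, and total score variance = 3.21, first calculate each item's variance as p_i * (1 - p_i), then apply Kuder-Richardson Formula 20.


For each item, compute p_i * q_i:
  Item 1: 0.8 * 0.2 = 0.16
  Item 2: 0.77 * 0.23 = 0.1771
  Item 3: 0.37 * 0.63 = 0.2331
  Item 4: 0.42 * 0.58 = 0.2436
  Item 5: 0.27 * 0.73 = 0.1971
  Item 6: 0.32 * 0.68 = 0.2176
  Item 7: 0.49 * 0.51 = 0.2499
  Item 8: 0.41 * 0.59 = 0.2419
  Item 9: 0.56 * 0.44 = 0.2464
Sum(p_i * q_i) = 0.16 + 0.1771 + 0.2331 + 0.2436 + 0.1971 + 0.2176 + 0.2499 + 0.2419 + 0.2464 = 1.9667
KR-20 = (k/(k-1)) * (1 - Sum(p_i*q_i) / Var_total)
= (9/8) * (1 - 1.9667/3.21)
= 1.125 * 0.3873
KR-20 = 0.4357

0.4357


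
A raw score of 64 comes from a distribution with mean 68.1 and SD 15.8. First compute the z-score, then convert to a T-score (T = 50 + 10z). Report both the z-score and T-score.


z = (X - mean) / SD = (64 - 68.1) / 15.8
z = -4.1 / 15.8
z = -0.2595
T-score = T = 50 + 10z
Carry z at full precision (z = -4.1 / 15.8) into the conversion:
T-score = 50 + 10 * (-4.1 / 15.8) = 50 + -41 / 15.8
T-score = 50 + -2.5949
T-score = 47.4051

47.4051


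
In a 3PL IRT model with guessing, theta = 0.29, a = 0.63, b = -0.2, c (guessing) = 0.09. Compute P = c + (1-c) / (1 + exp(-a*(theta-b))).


logit = 0.63*(0.29 - -0.2) = 0.3087
P* = 1/(1 + exp(-0.3087)) = 0.5766
P = 0.09 + (1 - 0.09) * 0.5766
P = 0.6147

0.6147


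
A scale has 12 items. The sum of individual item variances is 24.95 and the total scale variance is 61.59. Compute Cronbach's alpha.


alpha = (k/(k-1)) * (1 - sum(si^2)/s_total^2)
= (12/11) * (1 - 24.95/61.59)
alpha = 0.649

0.649


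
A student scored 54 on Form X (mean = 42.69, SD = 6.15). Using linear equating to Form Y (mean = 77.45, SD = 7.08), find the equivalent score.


slope = SD_Y / SD_X = 7.08 / 6.15 ~ 1.1512
intercept = mean_Y - slope * mean_X = 77.45 - (7.08 / 6.15) * 42.69 ~ 28.3044
Y = slope * X + intercept. To avoid rounding drift from the rounded slope/intercept, evaluate the equivalent form Y = mean_Y + SD_Y * (X - mean_X) / SD_X at full precision:
Y = 77.45 + 7.08 * (54 - 42.69) / 6.15
Y = 77.45 + 7.08 * 11.31 / 6.15
Y = 77.45 + 80.0748 / 6.15
Y = 77.45 + 13.0203
Y = 90.4703

90.4703


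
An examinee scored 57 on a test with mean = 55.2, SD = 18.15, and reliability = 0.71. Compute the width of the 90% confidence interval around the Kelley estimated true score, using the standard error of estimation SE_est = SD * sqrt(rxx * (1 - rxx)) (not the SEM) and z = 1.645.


True score estimate = 0.71*57 + 0.29*55.2 = 56.478
SE_est = SD * sqrt(rxx * (1 - rxx)) = 18.15 * sqrt(0.71 * 0.29) = 18.15 * sqrt(0.2059) = 8.235781
CI = T_est +/- z * SE_est, so width = 2 * z * SE_est = 2 * 1.645 * 8.235781
Width = 27.0957

27.0957


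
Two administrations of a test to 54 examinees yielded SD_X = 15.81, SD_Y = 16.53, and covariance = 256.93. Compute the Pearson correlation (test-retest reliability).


r = cov(X,Y) / (SD_X * SD_Y)
r = 256.93 / (15.81 * 16.53)
r = 256.93 / 261.3393
r = 0.9831

0.9831


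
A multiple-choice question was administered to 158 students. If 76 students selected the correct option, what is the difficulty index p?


Item difficulty p = number correct / total examinees
p = 76 / 158
p = 0.481

0.481


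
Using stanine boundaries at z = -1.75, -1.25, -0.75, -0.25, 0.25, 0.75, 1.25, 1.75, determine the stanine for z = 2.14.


Stanine boundaries: [-1.75, -1.25, -0.75, -0.25, 0.25, 0.75, 1.25, 1.75]
z = 2.14
Check each boundary:
  z >= -1.75 -> could be stanine 2
  z >= -1.25 -> could be stanine 3
  z >= -0.75 -> could be stanine 4
  z >= -0.25 -> could be stanine 5
  z >= 0.25 -> could be stanine 6
  z >= 0.75 -> could be stanine 7
  z >= 1.25 -> could be stanine 8
  z >= 1.75 -> could be stanine 9
Highest qualifying boundary gives stanine = 9

9


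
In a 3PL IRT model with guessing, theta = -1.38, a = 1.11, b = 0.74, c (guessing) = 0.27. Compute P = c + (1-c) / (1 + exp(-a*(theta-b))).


logit = 1.11*(-1.38 - 0.74) = -2.3532
P* = 1/(1 + exp(--2.3532)) = 0.0868
P = 0.27 + (1 - 0.27) * 0.0868
P = 0.3334

0.3334


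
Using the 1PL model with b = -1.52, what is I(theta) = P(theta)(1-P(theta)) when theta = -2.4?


P = 1/(1+exp(-(-2.4--1.52))) = 0.2932
I = P*(1-P) = 0.2932 * 0.7068
I = 0.2072

0.2072


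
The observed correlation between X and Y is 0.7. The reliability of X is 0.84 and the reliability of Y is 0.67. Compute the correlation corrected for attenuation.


r_corrected = rxy / sqrt(rxx * ryy)
= 0.7 / sqrt(0.84 * 0.67)
= 0.7 / sqrt(0.5628)
= 0.7 / 0.7502
r_corrected = 0.9331

0.9331


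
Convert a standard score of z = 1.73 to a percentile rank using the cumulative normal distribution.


CDF(z) = 0.5 * (1 + erf(z/sqrt(2)))
erf(1.2233) = 0.9164
CDF = 0.9582
Percentile rank = 0.9582 * 100 = 95.82

95.82


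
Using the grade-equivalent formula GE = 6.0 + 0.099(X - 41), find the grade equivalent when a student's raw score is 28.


raw - median = 28 - 41 = -13
slope * diff = 0.099 * -13 = -1.287
GE = 6.0 + -1.287
GE = 4.713

4.713


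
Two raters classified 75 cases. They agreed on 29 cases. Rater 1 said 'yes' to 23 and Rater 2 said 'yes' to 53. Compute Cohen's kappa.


P_o = 29/75 = 0.386667
P_e = (23*53 + 52*22) / 5625 = 0.420089
kappa = (P_o - P_e) / (1 - P_e)
kappa = (0.386667 - 0.420089) / (1 - 0.420089)
kappa = -0.0576

-0.0576


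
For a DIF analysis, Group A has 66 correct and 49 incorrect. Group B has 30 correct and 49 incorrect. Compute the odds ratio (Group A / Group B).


Odds_A = 66/49 = 1.3469
Odds_B = 30/49 = 0.6122
OR = Odds_A / Odds_B = 1.3469 / 0.6122
Exactly, OR = (66 * 49) / (49 * 30) = 3234 / 1470
OR = 2.2

2.2


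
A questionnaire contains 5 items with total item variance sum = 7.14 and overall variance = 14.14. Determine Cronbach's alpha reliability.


alpha = (k/(k-1)) * (1 - sum(si^2)/s_total^2)
= (5/4) * (1 - 7.14/14.14)
alpha = 0.6188

0.6188


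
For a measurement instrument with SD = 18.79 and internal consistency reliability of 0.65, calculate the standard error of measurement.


SEM = SD * sqrt(1 - rxx)
SEM = 18.79 * sqrt(1 - 0.65)
SEM = 18.79 * sqrt(0.35) = 18.79 * 0.591608
SEM = 11.1163

11.1163


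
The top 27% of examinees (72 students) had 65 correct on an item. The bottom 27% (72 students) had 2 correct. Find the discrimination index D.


p_upper = 65/72 = 0.9028
p_lower = 2/72 = 0.0278
D = 0.9028 - 0.0278 = 0.875

0.875


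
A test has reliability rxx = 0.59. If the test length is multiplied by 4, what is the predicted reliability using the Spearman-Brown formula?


r_new = (n * rxx) / (1 + (n-1) * rxx)
r_new = (4 * 0.59) / (1 + 3 * 0.59)
r_new = 2.36 / 2.77
r_new = 0.852

0.852


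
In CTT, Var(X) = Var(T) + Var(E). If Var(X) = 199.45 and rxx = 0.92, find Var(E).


var_true = rxx * var_obs = 0.92 * 199.45 = 183.494
var_error = var_obs - var_true
var_error = 199.45 - 183.494
var_error = 15.956

15.956


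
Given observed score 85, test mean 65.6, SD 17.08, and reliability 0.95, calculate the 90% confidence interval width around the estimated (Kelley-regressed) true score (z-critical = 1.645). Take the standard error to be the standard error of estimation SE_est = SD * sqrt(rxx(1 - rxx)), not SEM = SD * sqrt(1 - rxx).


True score estimate = 0.95*85 + 0.05*65.6 = 84.03
SE_est = SD * sqrt(rxx * (1 - rxx)) = 17.08 * sqrt(0.95 * 0.05) = 17.08 * sqrt(0.0475) = 3.7225
CI = T_est +/- z * SE_est, so width = 2 * z * SE_est = 2 * 1.645 * 3.7225
Width = 12.247

12.247


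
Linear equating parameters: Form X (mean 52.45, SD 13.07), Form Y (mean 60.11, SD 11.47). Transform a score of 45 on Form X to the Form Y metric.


slope = SD_Y / SD_X = 11.47 / 13.07 ~ 0.8776
intercept = mean_Y - slope * mean_X = 60.11 - (11.47 / 13.07) * 52.45 ~ 14.0808
Y = slope * X + intercept. To avoid rounding drift from the rounded slope/intercept, evaluate the equivalent form Y = mean_Y + SD_Y * (X - mean_X) / SD_X at full precision:
Y = 60.11 + 11.47 * (45 - 52.45) / 13.07
Y = 60.11 - 11.47 * 7.45 / 13.07
Y = 60.11 - 85.4515 / 13.07
Y = 60.11 - 6.538
Y = 53.572

53.572


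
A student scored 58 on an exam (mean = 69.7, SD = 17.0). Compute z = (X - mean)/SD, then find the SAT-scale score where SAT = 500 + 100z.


z = (X - mean) / SD = (58 - 69.7) / 17.0
z = -11.7 / 17.0
z = -0.6882
SAT-scale = SAT = 500 + 100z
Carry z at full precision (z = -11.7 / 17.0) into the conversion:
SAT-scale = 500 + 100 * (-11.7 / 17.0) = 500 + -1170 / 17.0
SAT-scale = 500 + -68.8235
SAT-scale = 431.1765

431.1765


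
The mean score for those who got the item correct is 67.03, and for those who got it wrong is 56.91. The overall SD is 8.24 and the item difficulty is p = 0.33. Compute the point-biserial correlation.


q = 1 - p = 0.67
rpb = ((M1 - M0) / SD) * sqrt(p * q)
rpb = ((67.03 - 56.91) / 8.24) * sqrt(0.33 * 0.67)
rpb = 0.5775

0.5775


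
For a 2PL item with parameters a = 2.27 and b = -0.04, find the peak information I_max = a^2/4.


For 2PL, max info at theta = b = -0.04
I_max = a^2 / 4 = 2.27^2 / 4
= 5.1529 / 4
I_max = 1.2882

1.2882


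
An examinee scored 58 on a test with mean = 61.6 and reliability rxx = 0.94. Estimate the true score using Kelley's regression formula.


T_est = rxx * X + (1 - rxx) * mean
T_est = 0.94 * 58 + 0.06 * 61.6
T_est = 54.52 + 3.696
T_est = 58.216

58.216


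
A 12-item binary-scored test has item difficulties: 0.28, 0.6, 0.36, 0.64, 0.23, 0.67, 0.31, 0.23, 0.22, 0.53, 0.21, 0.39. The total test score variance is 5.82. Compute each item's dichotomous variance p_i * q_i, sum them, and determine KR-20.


For each item, compute p_i * q_i:
  Item 1: 0.28 * 0.72 = 0.2016
  Item 2: 0.6 * 0.4 = 0.24
  Item 3: 0.36 * 0.64 = 0.2304
  Item 4: 0.64 * 0.36 = 0.2304
  Item 5: 0.23 * 0.77 = 0.1771
  Item 6: 0.67 * 0.33 = 0.2211
  Item 7: 0.31 * 0.69 = 0.2139
  Item 8: 0.23 * 0.77 = 0.1771
  Item 9: 0.22 * 0.78 = 0.1716
  Item 10: 0.53 * 0.47 = 0.2491
  Item 11: 0.21 * 0.79 = 0.1659
  Item 12: 0.39 * 0.61 = 0.2379
Sum(p_i * q_i) = 0.2016 + 0.24 + 0.2304 + 0.2304 + 0.1771 + 0.2211 + 0.2139 + 0.1771 + 0.1716 + 0.2491 + 0.1659 + 0.2379 = 2.5161
KR-20 = (k/(k-1)) * (1 - Sum(p_i*q_i) / Var_total)
= (12/11) * (1 - 2.5161/5.82)
= 1.0909 * 0.5677
KR-20 = 0.6193

0.6193


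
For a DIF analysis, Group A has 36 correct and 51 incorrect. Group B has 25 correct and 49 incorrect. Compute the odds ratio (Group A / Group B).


Odds_A = 36/51 = 0.7059
Odds_B = 25/49 = 0.5102
OR = Odds_A / Odds_B = 0.7059 / 0.5102
Exactly, OR = (36 * 49) / (51 * 25) = 1764 / 1275
OR = 1.3835

1.3835


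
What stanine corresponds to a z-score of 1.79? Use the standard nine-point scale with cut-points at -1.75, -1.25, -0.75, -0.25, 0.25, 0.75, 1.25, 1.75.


Stanine boundaries: [-1.75, -1.25, -0.75, -0.25, 0.25, 0.75, 1.25, 1.75]
z = 1.79
Check each boundary:
  z >= -1.75 -> could be stanine 2
  z >= -1.25 -> could be stanine 3
  z >= -0.75 -> could be stanine 4
  z >= -0.25 -> could be stanine 5
  z >= 0.25 -> could be stanine 6
  z >= 0.75 -> could be stanine 7
  z >= 1.25 -> could be stanine 8
  z >= 1.75 -> could be stanine 9
Highest qualifying boundary gives stanine = 9

9


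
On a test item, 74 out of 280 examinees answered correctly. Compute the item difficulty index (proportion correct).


Item difficulty p = number correct / total examinees
p = 74 / 280
p = 0.2643

0.2643


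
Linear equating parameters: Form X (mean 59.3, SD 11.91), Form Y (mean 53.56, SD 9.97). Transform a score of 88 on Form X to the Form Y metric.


slope = SD_Y / SD_X = 9.97 / 11.91 ~ 0.8371
intercept = mean_Y - slope * mean_X = 53.56 - (9.97 / 11.91) * 59.3 ~ 3.9193
Y = slope * X + intercept. To avoid rounding drift from the rounded slope/intercept, evaluate the equivalent form Y = mean_Y + SD_Y * (X - mean_X) / SD_X at full precision:
Y = 53.56 + 9.97 * (88 - 59.3) / 11.91
Y = 53.56 + 9.97 * 28.7 / 11.91
Y = 53.56 + 286.139 / 11.91
Y = 53.56 + 24.0251
Y = 77.5851

77.5851


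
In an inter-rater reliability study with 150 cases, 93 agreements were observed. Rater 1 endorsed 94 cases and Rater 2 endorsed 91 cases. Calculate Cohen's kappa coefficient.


P_o = 93/150 = 0.62
P_e = (94*91 + 56*59) / 22500 = 0.527022
kappa = (P_o - P_e) / (1 - P_e)
kappa = (0.62 - 0.527022) / (1 - 0.527022)
kappa = 0.1966

0.1966


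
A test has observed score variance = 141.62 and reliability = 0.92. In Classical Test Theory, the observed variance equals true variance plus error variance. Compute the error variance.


var_true = rxx * var_obs = 0.92 * 141.62 = 130.2904
var_error = var_obs - var_true
var_error = 141.62 - 130.2904
var_error = 11.3296

11.3296


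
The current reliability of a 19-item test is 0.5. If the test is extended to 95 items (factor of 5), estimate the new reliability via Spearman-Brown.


r_new = (n * rxx) / (1 + (n-1) * rxx)
r_new = (5 * 0.5) / (1 + 4 * 0.5)
r_new = 2.5 / 3.0
r_new = 0.8333

0.8333


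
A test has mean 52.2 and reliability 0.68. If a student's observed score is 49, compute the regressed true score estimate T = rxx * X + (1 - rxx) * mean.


T_est = rxx * X + (1 - rxx) * mean
T_est = 0.68 * 49 + 0.32 * 52.2
T_est = 33.32 + 16.704
T_est = 50.024

50.024


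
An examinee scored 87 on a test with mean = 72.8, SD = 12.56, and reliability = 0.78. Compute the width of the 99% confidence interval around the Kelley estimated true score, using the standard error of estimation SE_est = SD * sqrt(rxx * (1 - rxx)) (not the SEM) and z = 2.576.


True score estimate = 0.78*87 + 0.22*72.8 = 83.876
SE_est = SD * sqrt(rxx * (1 - rxx)) = 12.56 * sqrt(0.78 * 0.22) = 12.56 * sqrt(0.1716) = 5.202934
CI = T_est +/- z * SE_est, so width = 2 * z * SE_est = 2 * 2.576 * 5.202934
Width = 26.8055

26.8055


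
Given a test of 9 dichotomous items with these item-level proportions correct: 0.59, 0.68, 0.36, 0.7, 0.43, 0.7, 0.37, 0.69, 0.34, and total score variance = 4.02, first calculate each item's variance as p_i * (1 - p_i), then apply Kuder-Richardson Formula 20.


For each item, compute p_i * q_i:
  Item 1: 0.59 * 0.41 = 0.2419
  Item 2: 0.68 * 0.32 = 0.2176
  Item 3: 0.36 * 0.64 = 0.2304
  Item 4: 0.7 * 0.3 = 0.21
  Item 5: 0.43 * 0.57 = 0.2451
  Item 6: 0.7 * 0.3 = 0.21
  Item 7: 0.37 * 0.63 = 0.2331
  Item 8: 0.69 * 0.31 = 0.2139
  Item 9: 0.34 * 0.66 = 0.2244
Sum(p_i * q_i) = 0.2419 + 0.2176 + 0.2304 + 0.21 + 0.2451 + 0.21 + 0.2331 + 0.2139 + 0.2244 = 2.0264
KR-20 = (k/(k-1)) * (1 - Sum(p_i*q_i) / Var_total)
= (9/8) * (1 - 2.0264/4.02)
= 1.125 * 0.4959
KR-20 = 0.5579

0.5579


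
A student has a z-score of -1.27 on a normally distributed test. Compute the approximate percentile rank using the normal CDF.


CDF(z) = 0.5 * (1 + erf(z/sqrt(2)))
erf(-0.898) = -0.7959
CDF = 0.102
Percentile rank = 0.102 * 100 = 10.2

10.2


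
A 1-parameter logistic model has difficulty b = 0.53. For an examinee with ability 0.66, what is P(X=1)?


theta - b = 0.66 - 0.53 = 0.13
exp(-(theta - b)) = exp(-0.13) = 0.8781
P = 1 / (1 + 0.8781)
P = 0.5325

0.5325


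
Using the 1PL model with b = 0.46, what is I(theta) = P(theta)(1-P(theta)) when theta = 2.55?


P = 1/(1+exp(-(2.55-0.46))) = 0.8899
I = P*(1-P) = 0.8899 * 0.1101
I = 0.098

0.098


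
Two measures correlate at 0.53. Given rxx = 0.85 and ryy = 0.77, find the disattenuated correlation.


r_corrected = rxy / sqrt(rxx * ryy)
= 0.53 / sqrt(0.85 * 0.77)
= 0.53 / sqrt(0.6545)
= 0.53 / 0.809012
r_corrected = 0.6551

0.6551


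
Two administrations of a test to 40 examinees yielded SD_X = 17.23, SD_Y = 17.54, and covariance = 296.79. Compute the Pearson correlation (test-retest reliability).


r = cov(X,Y) / (SD_X * SD_Y)
r = 296.79 / (17.23 * 17.54)
r = 296.79 / 302.2142
r = 0.9821

0.9821


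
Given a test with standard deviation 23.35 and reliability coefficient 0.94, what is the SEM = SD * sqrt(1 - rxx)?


SEM = SD * sqrt(1 - rxx)
SEM = 23.35 * sqrt(1 - 0.94)
SEM = 23.35 * sqrt(0.06) = 23.35 * 0.244949
SEM = 5.7196

5.7196


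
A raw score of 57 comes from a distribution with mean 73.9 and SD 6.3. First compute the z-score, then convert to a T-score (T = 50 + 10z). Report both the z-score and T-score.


z = (X - mean) / SD = (57 - 73.9) / 6.3
z = -16.9 / 6.3
z = -2.6825
T-score = T = 50 + 10z
Carry z at full precision (z = -16.9 / 6.3) into the conversion:
T-score = 50 + 10 * (-16.9 / 6.3) = 50 + -169 / 6.3
T-score = 50 + -26.8254
T-score = 23.1746

23.1746


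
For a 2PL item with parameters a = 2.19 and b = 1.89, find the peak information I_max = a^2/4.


For 2PL, max info at theta = b = 1.89
I_max = a^2 / 4 = 2.19^2 / 4
= 4.7961 / 4
I_max = 1.199

1.199


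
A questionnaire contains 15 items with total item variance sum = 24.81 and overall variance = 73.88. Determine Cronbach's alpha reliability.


alpha = (k/(k-1)) * (1 - sum(si^2)/s_total^2)
= (15/14) * (1 - 24.81/73.88)
alpha = 0.7116

0.7116


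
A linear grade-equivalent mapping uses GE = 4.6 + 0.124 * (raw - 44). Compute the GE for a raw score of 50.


raw - median = 50 - 44 = 6
slope * diff = 0.124 * 6 = 0.744
GE = 4.6 + 0.744
GE = 5.344

5.344


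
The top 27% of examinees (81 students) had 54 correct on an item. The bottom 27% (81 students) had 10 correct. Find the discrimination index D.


p_upper = 54/81 = 0.6667
p_lower = 10/81 = 0.1235
D = 0.6667 - 0.1235 = 0.5432

0.5432


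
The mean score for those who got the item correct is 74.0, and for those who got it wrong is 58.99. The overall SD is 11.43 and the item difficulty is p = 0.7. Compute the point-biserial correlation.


q = 1 - p = 0.3
rpb = ((M1 - M0) / SD) * sqrt(p * q)
rpb = ((74.0 - 58.99) / 11.43) * sqrt(0.7 * 0.3)
rpb = 0.6018

0.6018


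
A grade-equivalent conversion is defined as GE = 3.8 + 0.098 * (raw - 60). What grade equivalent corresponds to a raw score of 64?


raw - median = 64 - 60 = 4
slope * diff = 0.098 * 4 = 0.392
GE = 3.8 + 0.392
GE = 4.192

4.192


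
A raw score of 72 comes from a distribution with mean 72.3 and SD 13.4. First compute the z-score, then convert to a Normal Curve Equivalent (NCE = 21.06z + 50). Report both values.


z = (X - mean) / SD = (72 - 72.3) / 13.4
z = -0.3 / 13.4
z = -0.0224
NCE = NCE = 21.06z + 50
Carry z at full precision (z = -0.3 / 13.4) into the conversion:
NCE = 21.06 * (-0.3 / 13.4) + 50 = -6.318 / 13.4 + 50
NCE = -0.4715 + 50
NCE = 49.5285

49.5285


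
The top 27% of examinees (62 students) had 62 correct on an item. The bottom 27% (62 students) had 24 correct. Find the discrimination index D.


p_upper = 62/62 = 1.0
p_lower = 24/62 = 0.3871
D = 1.0 - 0.3871 = 0.6129

0.6129


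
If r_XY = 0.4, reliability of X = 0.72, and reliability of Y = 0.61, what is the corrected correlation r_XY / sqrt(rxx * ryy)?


r_corrected = rxy / sqrt(rxx * ryy)
= 0.4 / sqrt(0.72 * 0.61)
= 0.4 / sqrt(0.4392)
= 0.4 / 0.662722
r_corrected = 0.6036

0.6036


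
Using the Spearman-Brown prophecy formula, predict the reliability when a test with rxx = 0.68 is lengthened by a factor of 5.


r_new = (n * rxx) / (1 + (n-1) * rxx)
r_new = (5 * 0.68) / (1 + 4 * 0.68)
r_new = 3.4 / 3.72
r_new = 0.914

0.914


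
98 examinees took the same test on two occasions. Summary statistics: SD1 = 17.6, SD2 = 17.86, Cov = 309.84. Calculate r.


r = cov(X,Y) / (SD_X * SD_Y)
r = 309.84 / (17.6 * 17.86)
r = 309.84 / 314.336
r = 0.9857

0.9857


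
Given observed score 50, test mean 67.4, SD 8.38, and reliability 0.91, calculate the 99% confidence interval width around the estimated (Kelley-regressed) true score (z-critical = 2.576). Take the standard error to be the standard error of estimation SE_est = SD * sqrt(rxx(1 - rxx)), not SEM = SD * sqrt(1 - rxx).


True score estimate = 0.91*50 + 0.09*67.4 = 51.566
SE_est = SD * sqrt(rxx * (1 - rxx)) = 8.38 * sqrt(0.91 * 0.09) = 8.38 * sqrt(0.0819) = 2.398203
CI = T_est +/- z * SE_est, so width = 2 * z * SE_est = 2 * 2.576 * 2.398203
Width = 12.3555

12.3555


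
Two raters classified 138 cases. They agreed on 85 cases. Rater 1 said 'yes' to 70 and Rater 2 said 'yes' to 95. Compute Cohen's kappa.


P_o = 85/138 = 0.615942
P_e = (70*95 + 68*43) / 19044 = 0.502731
kappa = (P_o - P_e) / (1 - P_e)
kappa = (0.615942 - 0.502731) / (1 - 0.502731)
kappa = 0.2277

0.2277


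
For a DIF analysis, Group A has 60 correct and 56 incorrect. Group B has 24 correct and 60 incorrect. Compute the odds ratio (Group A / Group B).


Odds_A = 60/56 = 1.0714
Odds_B = 24/60 = 0.4
OR = Odds_A / Odds_B = 1.0714 / 0.4
Exactly, OR = (60 * 60) / (56 * 24) = 3600 / 1344
OR = 2.6786

2.6786


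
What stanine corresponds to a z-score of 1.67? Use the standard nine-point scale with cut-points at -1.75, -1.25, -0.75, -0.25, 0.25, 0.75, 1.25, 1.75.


Stanine boundaries: [-1.75, -1.25, -0.75, -0.25, 0.25, 0.75, 1.25, 1.75]
z = 1.67
Check each boundary:
  z >= -1.75 -> could be stanine 2
  z >= -1.25 -> could be stanine 3
  z >= -0.75 -> could be stanine 4
  z >= -0.25 -> could be stanine 5
  z >= 0.25 -> could be stanine 6
  z >= 0.75 -> could be stanine 7
  z >= 1.25 -> could be stanine 8
  z < 1.75
Highest qualifying boundary gives stanine = 8

8
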